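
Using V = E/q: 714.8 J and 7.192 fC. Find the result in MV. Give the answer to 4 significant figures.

(714.8) / (7.192e-15) = 99.3882e15 V

99390000000 MV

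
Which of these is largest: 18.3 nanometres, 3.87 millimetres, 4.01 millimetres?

4.01 millimetres

18.3 nanometres = 0.0000000183 metres
3.87 millimetres = 0.00387 metres
4.01 millimetres = 0.00401 metres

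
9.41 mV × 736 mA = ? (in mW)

6.92576 mW

9.41 × 10^-3 × 736 × 10^-3 = 6925.76 × 10^-6 W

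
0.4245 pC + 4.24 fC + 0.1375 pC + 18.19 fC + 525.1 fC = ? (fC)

1109.53 fC

In fC:
  0.4245 pC = 0.4245e3 fC = 424.5
  4.24 fC → 4.24
  0.1375 pC = 0.1375e3 fC = 137.5
  18.19 fC → 18.19
  525.1 fC → 525.1
Sum: 424.5 + 4.24 + 137.5 + 18.19 + 525.1 = 1109.53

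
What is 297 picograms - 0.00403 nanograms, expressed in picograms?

292.97 picograms

In picograms:
  297 picograms → 297
  0.00403 nanograms = 0.00403 × 10^3 picograms = 4.03
Difference: 297 - 4.03 = 292.97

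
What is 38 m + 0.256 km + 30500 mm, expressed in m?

324.5 m

In m:
  38 m → 38
  0.256 km = 0.256 × 10³ m = 256
  30500 mm = 30500 × 10⁻³ m = 30.5
Sum: 38 + 256 + 30.5 = 324.5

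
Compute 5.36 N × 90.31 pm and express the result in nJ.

5.36 × 90.31e-12 = 484.0616e-12 J

0.4840616 nJ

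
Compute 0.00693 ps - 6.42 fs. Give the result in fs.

In fs:
  0.00693 ps = 0.00693 × 10^3 fs = 6.93
  6.42 fs → 6.42
Difference: 6.93 - 6.42 = 0.51

0.51 fs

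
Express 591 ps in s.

0.000000000591 s

pico = 1e-12, (no prefix) = 1e0; factor is 1e-12.
591 × 1e-12 = 0.000000000591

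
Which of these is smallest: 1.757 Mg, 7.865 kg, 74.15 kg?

1.757 Mg = 1757000 g
7.865 kg = 7865 g
74.15 kg = 74150 g

7.865 kg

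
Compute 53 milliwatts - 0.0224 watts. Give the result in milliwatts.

30.6 milliwatts

In milliwatts:
  53 milliwatts → 53
  0.0224 watts = 0.0224 × 10³ milliwatts = 22.4
Difference: 53 - 22.4 = 30.6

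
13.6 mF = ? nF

13600000 nF

milli = 10^-3, nano = 10^-9; factor is 10^6.
13.6 × 10^6 = 13600000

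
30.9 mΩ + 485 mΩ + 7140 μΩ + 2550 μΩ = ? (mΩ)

In mΩ:
  30.9 mΩ → 30.9
  485 mΩ → 485
  7140 μΩ = 7140 × 10^-3 mΩ = 7.14
  2550 μΩ = 2550 × 10^-3 mΩ = 2.55
Sum: 30.9 + 485 + 7.14 + 2.55 = 525.59

525.59 mΩ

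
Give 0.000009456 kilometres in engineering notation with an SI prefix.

= 9.456e-3 metres; 1e-3 is milli.

9.456 millimetres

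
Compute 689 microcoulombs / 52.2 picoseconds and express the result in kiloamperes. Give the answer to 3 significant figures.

13200 kiloamperes

(689 × 10⁻⁶) / (52.2 × 10⁻¹²) = 13.199 × 10⁶ A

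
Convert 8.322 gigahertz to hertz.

giga = 10^9, (no prefix) = 10^0; factor is 10^9.
8.322 × 10^9 = 8322000000

8322000000 hertz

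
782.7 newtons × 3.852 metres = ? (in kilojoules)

782.7 × 3.852 = 3014.9604 J

3.0149604 kilojoules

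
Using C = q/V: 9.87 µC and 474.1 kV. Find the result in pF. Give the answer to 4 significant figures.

(9.87 × 10^-6) / (474.1 × 10^3) = 0.0208184 × 10^-9 F

20.82 pF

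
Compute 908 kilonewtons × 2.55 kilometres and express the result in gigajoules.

2.3154 gigajoules

908e3 × 2.55e3 = 2315.4e6 J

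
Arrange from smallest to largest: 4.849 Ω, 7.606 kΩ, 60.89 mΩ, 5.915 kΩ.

60.89 mΩ < 4.849 Ω < 5.915 kΩ < 7.606 kΩ

4.849 Ω = 4.849 Ω
7.606 kΩ = 7606 Ω
60.89 mΩ = 0.06089 Ω
5.915 kΩ = 5915 Ω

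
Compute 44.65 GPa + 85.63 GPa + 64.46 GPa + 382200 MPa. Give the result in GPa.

576.94 GPa

In GPa:
  44.65 GPa → 44.65
  85.63 GPa → 85.63
  64.46 GPa → 64.46
  382200 MPa = 382200 × 10^-3 GPa = 382.2
Sum: 44.65 + 85.63 + 64.46 + 382.2 = 576.94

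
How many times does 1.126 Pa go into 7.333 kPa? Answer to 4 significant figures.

6512

(7.333e3) / (1.126) = 6.5124e3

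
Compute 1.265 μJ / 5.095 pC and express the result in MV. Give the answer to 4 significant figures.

(1.265 × 10⁻⁶) / (5.095 × 10⁻¹²) = 0.248283 × 10⁶ V

0.2483 MV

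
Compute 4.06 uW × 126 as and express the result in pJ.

4.06 × 10^-6 × 126 × 10^-18 = 511.56 × 10^-24 J

0.00000000051156 pJ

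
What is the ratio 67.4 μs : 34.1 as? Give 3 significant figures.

1980000000000

(67.4e-6) / (34.1e-18) = 1.977e12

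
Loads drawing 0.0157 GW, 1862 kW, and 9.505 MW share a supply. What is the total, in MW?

27.067 MW

In MW:
  0.0157 GW = 0.0157 × 10^3 MW = 15.7
  1862 kW = 1862 × 10^-3 MW = 1.862
  9.505 MW → 9.505
Sum: 15.7 + 1.862 + 9.505 = 27.067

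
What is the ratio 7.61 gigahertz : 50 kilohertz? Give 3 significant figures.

152000

(7.61 × 10⁹) / (50 × 10³) = 0.1522 × 10⁶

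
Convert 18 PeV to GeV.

peta = 1e15, giga = 1e9; factor is 1e6.
18 × 1e6 = 18000000

18000000 GeV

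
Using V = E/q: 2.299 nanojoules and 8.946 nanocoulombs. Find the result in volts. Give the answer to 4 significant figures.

0.2570 volts

(2.299 × 10⁻⁹) / (8.946 × 10⁻⁹) = 0.256986 V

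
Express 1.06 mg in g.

0.00106 g

milli = 10⁻³, (no prefix) = 10⁰; factor is 10⁻³.
1.06 × 10⁻³ = 0.00106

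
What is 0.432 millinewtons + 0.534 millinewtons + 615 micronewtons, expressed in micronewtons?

1581 micronewtons

In micronewtons:
  0.432 millinewtons = 0.432 × 10³ micronewtons = 432
  0.534 millinewtons = 0.534 × 10³ micronewtons = 534
  615 micronewtons → 615
Sum: 432 + 534 + 615 = 1581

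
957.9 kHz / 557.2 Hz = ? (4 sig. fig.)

(957.9 × 10^3) / (557.2) = 1.7191 × 10^3

1719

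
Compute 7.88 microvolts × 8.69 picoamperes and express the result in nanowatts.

7.88 × 10⁻⁶ × 8.69 × 10⁻¹² = 68.4772 × 10⁻¹⁸ W

0.0000000684772 nanowatts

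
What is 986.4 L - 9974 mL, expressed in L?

In L:
  986.4 L → 986.4
  9974 mL = 9974 × 10^-3 L = 9.974
Difference: 986.4 - 9.974 = 976.426

976.426 L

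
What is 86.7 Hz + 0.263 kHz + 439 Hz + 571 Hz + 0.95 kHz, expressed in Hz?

In Hz:
  86.7 Hz → 86.7
  0.263 kHz = 0.263 × 10³ Hz = 263
  439 Hz → 439
  571 Hz → 571
  0.95 kHz = 0.95 × 10³ Hz = 950
Sum: 86.7 + 263 + 439 + 571 + 950 = 2309.7

2309.7 Hz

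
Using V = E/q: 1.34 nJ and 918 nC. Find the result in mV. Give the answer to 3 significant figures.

1.46 mV

(1.34e-9) / (918e-9) = 0.0014597 V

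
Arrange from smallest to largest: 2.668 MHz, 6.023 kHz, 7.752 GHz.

2.668 MHz = 2668000 Hz
6.023 kHz = 6023 Hz
7.752 GHz = 7752000000 Hz

6.023 kHz < 2.668 MHz < 7.752 GHz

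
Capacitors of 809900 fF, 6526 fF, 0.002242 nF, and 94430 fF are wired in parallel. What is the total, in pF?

In pF:
  809900 fF = 809900e-3 pF = 809.9
  6526 fF = 6526e-3 pF = 6.526
  0.002242 nF = 0.002242e3 pF = 2.242
  94430 fF = 94430e-3 pF = 94.43
Sum: 809.9 + 6.526 + 2.242 + 94.43 = 913.098

913.098 pF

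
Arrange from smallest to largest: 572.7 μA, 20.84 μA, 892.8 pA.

892.8 pA < 20.84 μA < 572.7 μA

572.7 μA = 0.0005727 A
20.84 μA = 0.00002084 A
892.8 pA = 0.0000000008928 A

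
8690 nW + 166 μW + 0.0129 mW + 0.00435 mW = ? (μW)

In μW:
  8690 nW = 8690 × 10^-3 μW = 8.69
  166 μW → 166
  0.0129 mW = 0.0129 × 10^3 μW = 12.9
  0.00435 mW = 0.00435 × 10^3 μW = 4.35
Sum: 8.69 + 166 + 12.9 + 4.35 = 191.94

191.94 μW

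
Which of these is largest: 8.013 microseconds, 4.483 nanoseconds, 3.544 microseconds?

8.013 microseconds

8.013 microseconds = 0.000008013 seconds
4.483 nanoseconds = 0.000000004483 seconds
3.544 microseconds = 0.000003544 seconds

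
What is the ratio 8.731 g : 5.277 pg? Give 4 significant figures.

1655000000000

(8.731) / (5.277e-12) = 1.6545e12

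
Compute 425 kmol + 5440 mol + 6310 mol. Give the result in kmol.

In kmol:
  425 kmol → 425
  5440 mol = 5440 × 10^-3 kmol = 5.44
  6310 mol = 6310 × 10^-3 kmol = 6.31
Sum: 425 + 5.44 + 6.31 = 436.75

436.75 kmol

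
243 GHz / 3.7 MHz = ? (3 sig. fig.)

65700

(243 × 10^9) / (3.7 × 10^6) = 65.68 × 10^3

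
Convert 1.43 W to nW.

(no prefix) = 10^0, nano = 10^-9; factor is 10^9.
1.43 × 10^9 = 1430000000

1430000000 nW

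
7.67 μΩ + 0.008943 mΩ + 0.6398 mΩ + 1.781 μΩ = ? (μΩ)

In μΩ:
  7.67 μΩ → 7.67
  0.008943 mΩ = 0.008943e3 μΩ = 8.943
  0.6398 mΩ = 0.6398e3 μΩ = 639.8
  1.781 μΩ → 1.781
Sum: 7.67 + 8.943 + 639.8 + 1.781 = 658.194

658.194 μΩ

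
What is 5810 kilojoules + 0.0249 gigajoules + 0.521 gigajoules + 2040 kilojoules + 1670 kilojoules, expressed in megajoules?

In megajoules:
  5810 kilojoules = 5810 × 10⁻³ megajoules = 5.81
  0.0249 gigajoules = 0.0249 × 10³ megajoules = 24.9
  0.521 gigajoules = 0.521 × 10³ megajoules = 521
  2040 kilojoules = 2040 × 10⁻³ megajoules = 2.04
  1670 kilojoules = 1670 × 10⁻³ megajoules = 1.67
Sum: 5.81 + 24.9 + 521 + 2.04 + 1.67 = 555.42

555.42 megajoules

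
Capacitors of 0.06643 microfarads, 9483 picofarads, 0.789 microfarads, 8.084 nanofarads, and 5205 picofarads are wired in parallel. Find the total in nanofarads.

In nanofarads:
  0.06643 microfarads = 0.06643 × 10^3 nanofarads = 66.43
  9483 picofarads = 9483 × 10^-3 nanofarads = 9.483
  0.789 microfarads = 0.789 × 10^3 nanofarads = 789
  8.084 nanofarads → 8.084
  5205 picofarads = 5205 × 10^-3 nanofarads = 5.205
Sum: 66.43 + 9.483 + 789 + 8.084 + 5.205 = 878.202

878.202 nanofarads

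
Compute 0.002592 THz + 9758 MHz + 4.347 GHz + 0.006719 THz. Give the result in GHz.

23.416 GHz

In GHz:
  0.002592 THz = 0.002592 × 10³ GHz = 2.592
  9758 MHz = 9758 × 10⁻³ GHz = 9.758
  4.347 GHz → 4.347
  0.006719 THz = 0.006719 × 10³ GHz = 6.719
Sum: 2.592 + 9.758 + 4.347 + 6.719 = 23.416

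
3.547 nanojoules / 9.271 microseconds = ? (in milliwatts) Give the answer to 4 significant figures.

(3.547e-9) / (9.271e-6) = 0.382591e-3 W

0.3826 milliwatts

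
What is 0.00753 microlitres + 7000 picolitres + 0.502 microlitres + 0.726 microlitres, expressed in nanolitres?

1242.53 nanolitres

In nanolitres:
  0.00753 microlitres = 0.00753 × 10^3 nanolitres = 7.53
  7000 picolitres = 7000 × 10^-3 nanolitres = 7
  0.502 microlitres = 0.502 × 10^3 nanolitres = 502
  0.726 microlitres = 0.726 × 10^3 nanolitres = 726
Sum: 7.53 + 7 + 502 + 726 = 1242.53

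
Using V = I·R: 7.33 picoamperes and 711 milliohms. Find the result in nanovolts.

7.33e-12 × 711e-3 = 5211.63e-15 V

0.00521163 nanovolts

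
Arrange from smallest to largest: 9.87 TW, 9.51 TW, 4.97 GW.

4.97 GW < 9.51 TW < 9.87 TW

9.87 TW = 9870000000000 W
9.51 TW = 9510000000000 W
4.97 GW = 4970000000 W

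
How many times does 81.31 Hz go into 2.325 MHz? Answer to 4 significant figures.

(2.325 × 10⁶) / (81.31) = 0.028594 × 10⁶

28590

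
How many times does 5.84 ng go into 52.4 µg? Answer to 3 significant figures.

8970

(52.4 × 10⁻⁶) / (5.84 × 10⁻⁹) = 8.973 × 10³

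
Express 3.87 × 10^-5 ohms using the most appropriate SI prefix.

= 38.7 × 10^-6 ohms; 10^-6 is micro.

38.7 microohms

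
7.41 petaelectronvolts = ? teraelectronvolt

7410 teraelectronvolts

peta = 10^15, tera = 10^12; factor is 10^3.
7.41 × 10^3 = 7410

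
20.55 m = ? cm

(no prefix) = 10^0, centi = 10^-2; factor is 10^2.
20.55 × 10^2 = 2055

2055 cm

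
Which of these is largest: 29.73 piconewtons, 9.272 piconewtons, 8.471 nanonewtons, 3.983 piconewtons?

29.73 piconewtons = 0.00000000002973 newtons
9.272 piconewtons = 0.000000000009272 newtons
8.471 nanonewtons = 0.000000008471 newtons
3.983 piconewtons = 0.000000000003983 newtons

8.471 nanonewtons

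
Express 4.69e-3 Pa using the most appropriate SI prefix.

4.69 mPa

= 4.69e-3 Pa; 1e-3 is milli.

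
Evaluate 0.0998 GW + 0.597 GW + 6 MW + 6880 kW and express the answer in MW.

In MW:
  0.0998 GW = 0.0998e3 MW = 99.8
  0.597 GW = 0.597e3 MW = 597
  6 MW → 6
  6880 kW = 6880e-3 MW = 6.88
Sum: 99.8 + 597 + 6 + 6.88 = 709.68

709.68 MW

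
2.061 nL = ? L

0.000000002061 L

nano = 10⁻⁹, (no prefix) = 10⁰; factor is 10⁻⁹.
2.061 × 10⁻⁹ = 0.000000002061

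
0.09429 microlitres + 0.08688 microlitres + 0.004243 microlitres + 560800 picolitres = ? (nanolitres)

746.213 nanolitres

In nanolitres:
  0.09429 microlitres = 0.09429 × 10^3 nanolitres = 94.29
  0.08688 microlitres = 0.08688 × 10^3 nanolitres = 86.88
  0.004243 microlitres = 0.004243 × 10^3 nanolitres = 4.243
  560800 picolitres = 560800 × 10^-3 nanolitres = 560.8
Sum: 94.29 + 86.88 + 4.243 + 560.8 = 746.213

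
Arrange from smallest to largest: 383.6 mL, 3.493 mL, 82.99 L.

3.493 mL < 383.6 mL < 82.99 L

383.6 mL = 0.3836 L
3.493 mL = 0.003493 L
82.99 L = 82.99 L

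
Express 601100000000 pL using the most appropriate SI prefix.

= 601.1e-3 L; 1e-3 is milli.

601.1 mL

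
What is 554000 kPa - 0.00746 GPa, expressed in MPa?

In MPa:
  554000 kPa = 554000e-3 MPa = 554
  0.00746 GPa = 0.00746e3 MPa = 7.46
Difference: 554 - 7.46 = 546.54

546.54 MPa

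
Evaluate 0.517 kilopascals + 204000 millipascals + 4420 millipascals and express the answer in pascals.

725.42 pascals

In pascals:
  0.517 kilopascals = 0.517 × 10³ pascals = 517
  204000 millipascals = 204000 × 10⁻³ pascals = 204
  4420 millipascals = 4420 × 10⁻³ pascals = 4.42
Sum: 517 + 204 + 4.42 = 725.42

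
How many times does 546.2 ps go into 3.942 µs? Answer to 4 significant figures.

(3.942e-6) / (546.2e-12) = 0.0072171e6

7217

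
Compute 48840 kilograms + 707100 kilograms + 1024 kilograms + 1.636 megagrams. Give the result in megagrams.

758.6 megagrams

In megagrams:
  48840 kilograms = 48840 × 10^-3 megagrams = 48.84
  707100 kilograms = 707100 × 10^-3 megagrams = 707.1
  1024 kilograms = 1024 × 10^-3 megagrams = 1.024
  1.636 megagrams → 1.636
Sum: 48.84 + 707.1 + 1.024 + 1.636 = 758.6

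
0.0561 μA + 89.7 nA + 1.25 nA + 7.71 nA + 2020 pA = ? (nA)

In nA:
  0.0561 μA = 0.0561 × 10³ nA = 56.1
  89.7 nA → 89.7
  1.25 nA → 1.25
  7.71 nA → 7.71
  2020 pA = 2020 × 10⁻³ nA = 2.02
Sum: 56.1 + 89.7 + 1.25 + 7.71 + 2.02 = 156.78

156.78 nA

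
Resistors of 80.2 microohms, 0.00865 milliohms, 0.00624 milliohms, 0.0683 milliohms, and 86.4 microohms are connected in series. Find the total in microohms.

In microohms:
  80.2 microohms → 80.2
  0.00865 milliohms = 0.00865e3 microohms = 8.65
  0.00624 milliohms = 0.00624e3 microohms = 6.24
  0.0683 milliohms = 0.0683e3 microohms = 68.3
  86.4 microohms → 86.4
Sum: 80.2 + 8.65 + 6.24 + 68.3 + 86.4 = 249.79

249.79 microohms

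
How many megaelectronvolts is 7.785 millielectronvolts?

0.000000007785 megaelectronvolts

milli = 10⁻³, mega = 10⁶; factor is 10⁻⁹.
7.785 × 10⁻⁹ = 0.000000007785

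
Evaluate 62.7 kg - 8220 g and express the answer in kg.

54.48 kg

In kg:
  62.7 kg → 62.7
  8220 g = 8220 × 10⁻³ kg = 8.22
Difference: 62.7 - 8.22 = 54.48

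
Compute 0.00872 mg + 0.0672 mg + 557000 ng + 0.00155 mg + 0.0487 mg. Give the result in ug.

683.17 ug

In ug:
  0.00872 mg = 0.00872 × 10³ ug = 8.72
  0.0672 mg = 0.0672 × 10³ ug = 67.2
  557000 ng = 557000 × 10⁻³ ug = 557
  0.00155 mg = 0.00155 × 10³ ug = 1.55
  0.0487 mg = 0.0487 × 10³ ug = 48.7
Sum: 8.72 + 67.2 + 557 + 1.55 + 48.7 = 683.17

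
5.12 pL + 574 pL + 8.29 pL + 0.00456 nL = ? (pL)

In pL:
  5.12 pL → 5.12
  574 pL → 574
  8.29 pL → 8.29
  0.00456 nL = 0.00456 × 10^3 pL = 4.56
Sum: 5.12 + 574 + 8.29 + 4.56 = 591.97

591.97 pL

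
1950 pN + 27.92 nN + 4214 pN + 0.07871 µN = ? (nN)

112.794 nN

In nN:
  1950 pN = 1950 × 10^-3 nN = 1.95
  27.92 nN → 27.92
  4214 pN = 4214 × 10^-3 nN = 4.214
  0.07871 µN = 0.07871 × 10^3 nN = 78.71
Sum: 1.95 + 27.92 + 4.214 + 78.71 = 112.794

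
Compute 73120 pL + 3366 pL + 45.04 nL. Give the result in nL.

121.526 nL

In nL:
  73120 pL = 73120e-3 nL = 73.12
  3366 pL = 3366e-3 nL = 3.366
  45.04 nL → 45.04
Sum: 73.12 + 3.366 + 45.04 = 121.526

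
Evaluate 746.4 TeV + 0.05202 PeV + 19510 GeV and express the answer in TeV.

In TeV:
  746.4 TeV → 746.4
  0.05202 PeV = 0.05202 × 10³ TeV = 52.02
  19510 GeV = 19510 × 10⁻³ TeV = 19.51
Sum: 746.4 + 52.02 + 19.51 = 817.93

817.93 TeV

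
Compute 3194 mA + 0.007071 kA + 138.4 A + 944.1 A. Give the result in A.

1092.765 A

In A:
  3194 mA = 3194 × 10⁻³ A = 3.194
  0.007071 kA = 0.007071 × 10³ A = 7.071
  138.4 A → 138.4
  944.1 A → 944.1
Sum: 3.194 + 7.071 + 138.4 + 944.1 = 1092.765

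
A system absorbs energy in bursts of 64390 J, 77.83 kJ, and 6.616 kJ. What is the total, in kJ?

148.836 kJ

In kJ:
  64390 J = 64390e-3 kJ = 64.39
  77.83 kJ → 77.83
  6.616 kJ → 6.616
Sum: 64.39 + 77.83 + 6.616 = 148.836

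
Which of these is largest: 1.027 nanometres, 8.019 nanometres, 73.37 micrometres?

73.37 micrometres

1.027 nanometres = 0.000000001027 metres
8.019 nanometres = 0.000000008019 metres
73.37 micrometres = 0.00007337 metres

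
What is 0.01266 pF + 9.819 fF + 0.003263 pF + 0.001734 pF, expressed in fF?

In fF:
  0.01266 pF = 0.01266 × 10^3 fF = 12.66
  9.819 fF → 9.819
  0.003263 pF = 0.003263 × 10^3 fF = 3.263
  0.001734 pF = 0.001734 × 10^3 fF = 1.734
Sum: 12.66 + 9.819 + 3.263 + 1.734 = 27.476

27.476 fF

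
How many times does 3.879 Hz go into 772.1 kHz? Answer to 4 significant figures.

199000

(772.1 × 10^3) / (3.879) = 199.05 × 10^3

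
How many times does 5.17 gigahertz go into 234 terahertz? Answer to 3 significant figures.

45300

(234 × 10^12) / (5.17 × 10^9) = 45.26 × 10^3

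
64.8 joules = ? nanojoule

(no prefix) = 10⁰, nano = 10⁻⁹; factor is 10⁹.
64.8 × 10⁹ = 64800000000

64800000000 nanojoules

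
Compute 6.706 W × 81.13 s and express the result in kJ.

6.706 × 81.13 = 544.05778 J

0.54405778 kJ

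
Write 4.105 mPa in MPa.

0.000000004105 MPa

milli = 10^-3, mega = 10^6; factor is 10^-9.
4.105 × 10^-9 = 0.000000004105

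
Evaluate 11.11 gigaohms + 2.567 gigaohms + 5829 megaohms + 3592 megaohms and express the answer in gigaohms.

In gigaohms:
  11.11 gigaohms → 11.11
  2.567 gigaohms → 2.567
  5829 megaohms = 5829 × 10⁻³ gigaohms = 5.829
  3592 megaohms = 3592 × 10⁻³ gigaohms = 3.592
Sum: 11.11 + 2.567 + 5.829 + 3.592 = 23.098

23.098 gigaohms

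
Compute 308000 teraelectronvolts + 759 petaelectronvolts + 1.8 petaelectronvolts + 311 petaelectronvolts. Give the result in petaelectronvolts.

In petaelectronvolts:
  308000 teraelectronvolts = 308000 × 10⁻³ petaelectronvolts = 308
  759 petaelectronvolts → 759
  1.8 petaelectronvolts → 1.8
  311 petaelectronvolts → 311
Sum: 308 + 759 + 1.8 + 311 = 1379.8

1379.8 petaelectronvolts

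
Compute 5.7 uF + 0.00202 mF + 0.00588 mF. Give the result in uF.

In uF:
  5.7 uF → 5.7
  0.00202 mF = 0.00202e3 uF = 2.02
  0.00588 mF = 0.00588e3 uF = 5.88
Sum: 5.7 + 2.02 + 5.88 = 13.6

13.6 uF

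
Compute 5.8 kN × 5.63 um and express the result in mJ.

5.8e3 × 5.63e-6 = 32.654e-3 J

32.654 mJ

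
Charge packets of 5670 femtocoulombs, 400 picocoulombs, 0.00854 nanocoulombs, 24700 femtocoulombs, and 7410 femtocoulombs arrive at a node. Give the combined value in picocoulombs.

446.32 picocoulombs

In picocoulombs:
  5670 femtocoulombs = 5670 × 10⁻³ picocoulombs = 5.67
  400 picocoulombs → 400
  0.00854 nanocoulombs = 0.00854 × 10³ picocoulombs = 8.54
  24700 femtocoulombs = 24700 × 10⁻³ picocoulombs = 24.7
  7410 femtocoulombs = 7410 × 10⁻³ picocoulombs = 7.41
Sum: 5.67 + 400 + 8.54 + 24.7 + 7.41 = 446.32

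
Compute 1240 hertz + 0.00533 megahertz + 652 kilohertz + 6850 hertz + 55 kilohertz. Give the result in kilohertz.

720.42 kilohertz

In kilohertz:
  1240 hertz = 1240 × 10^-3 kilohertz = 1.24
  0.00533 megahertz = 0.00533 × 10^3 kilohertz = 5.33
  652 kilohertz → 652
  6850 hertz = 6850 × 10^-3 kilohertz = 6.85
  55 kilohertz → 55
Sum: 1.24 + 5.33 + 652 + 6.85 + 55 = 720.42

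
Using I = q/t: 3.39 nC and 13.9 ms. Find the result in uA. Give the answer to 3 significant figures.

0.244 uA

(3.39 × 10⁻⁹) / (13.9 × 10⁻³) = 0.24388 × 10⁻⁶ A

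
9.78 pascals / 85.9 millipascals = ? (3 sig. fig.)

114

(9.78) / (85.9 × 10⁻³) = 0.1139 × 10³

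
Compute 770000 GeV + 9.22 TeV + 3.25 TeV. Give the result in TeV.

In TeV:
  770000 GeV = 770000 × 10⁻³ TeV = 770
  9.22 TeV → 9.22
  3.25 TeV → 3.25
Sum: 770 + 9.22 + 3.25 = 782.47

782.47 TeV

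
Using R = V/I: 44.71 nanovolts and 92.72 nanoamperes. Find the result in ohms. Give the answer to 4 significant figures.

(44.71 × 10^-9) / (92.72 × 10^-9) = 0.482204 Ω

0.4822 ohms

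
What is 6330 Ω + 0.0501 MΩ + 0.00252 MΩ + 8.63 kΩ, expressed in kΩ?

67.58 kΩ

In kΩ:
  6330 Ω = 6330 × 10⁻³ kΩ = 6.33
  0.0501 MΩ = 0.0501 × 10³ kΩ = 50.1
  0.00252 MΩ = 0.00252 × 10³ kΩ = 2.52
  8.63 kΩ → 8.63
Sum: 6.33 + 50.1 + 2.52 + 8.63 = 67.58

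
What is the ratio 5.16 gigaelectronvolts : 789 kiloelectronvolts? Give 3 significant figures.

6540

(5.16 × 10^9) / (789 × 10^3) = 0.00654 × 10^6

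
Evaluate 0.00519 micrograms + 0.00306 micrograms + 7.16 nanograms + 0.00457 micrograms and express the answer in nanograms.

In nanograms:
  0.00519 micrograms = 0.00519e3 nanograms = 5.19
  0.00306 micrograms = 0.00306e3 nanograms = 3.06
  7.16 nanograms → 7.16
  0.00457 micrograms = 0.00457e3 nanograms = 4.57
Sum: 5.19 + 3.06 + 7.16 + 4.57 = 19.98

19.98 nanograms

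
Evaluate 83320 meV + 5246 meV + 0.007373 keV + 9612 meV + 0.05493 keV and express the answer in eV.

160.481 eV

In eV:
  83320 meV = 83320 × 10⁻³ eV = 83.32
  5246 meV = 5246 × 10⁻³ eV = 5.246
  0.007373 keV = 0.007373 × 10³ eV = 7.373
  9612 meV = 9612 × 10⁻³ eV = 9.612
  0.05493 keV = 0.05493 × 10³ eV = 54.93
Sum: 83.32 + 5.246 + 7.373 + 9.612 + 54.93 = 160.481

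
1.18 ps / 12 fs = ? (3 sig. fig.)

(1.18 × 10⁻¹²) / (12 × 10⁻¹⁵) = 0.09833 × 10³

98.3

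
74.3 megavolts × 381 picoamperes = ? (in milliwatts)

74.3e6 × 381e-12 = 28308.3e-6 W

28.3083 milliwatts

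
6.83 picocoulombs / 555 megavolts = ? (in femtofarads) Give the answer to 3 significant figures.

(6.83e-12) / (555e6) = 0.012306e-18 F

0.0000123 femtofarads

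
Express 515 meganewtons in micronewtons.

mega = 10⁶, micro = 10⁻⁶; factor is 10¹².
515 × 10¹² = 515000000000000

515000000000000 micronewtons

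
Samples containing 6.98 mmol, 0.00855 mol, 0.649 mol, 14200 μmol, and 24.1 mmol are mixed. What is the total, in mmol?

In mmol:
  6.98 mmol → 6.98
  0.00855 mol = 0.00855 × 10³ mmol = 8.55
  0.649 mol = 0.649 × 10³ mmol = 649
  14200 μmol = 14200 × 10⁻³ mmol = 14.2
  24.1 mmol → 24.1
Sum: 6.98 + 8.55 + 649 + 14.2 + 24.1 = 702.83

702.83 mmol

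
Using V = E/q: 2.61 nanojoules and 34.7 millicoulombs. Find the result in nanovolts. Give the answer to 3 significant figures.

75.2 nanovolts

(2.61e-9) / (34.7e-3) = 0.075216e-6 V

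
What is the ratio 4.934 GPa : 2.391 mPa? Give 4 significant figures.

2064000000000

(4.934 × 10^9) / (2.391 × 10^-3) = 2.0636 × 10^12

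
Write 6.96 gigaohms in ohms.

giga = 10⁹, (no prefix) = 10⁰; factor is 10⁹.
6.96 × 10⁹ = 6960000000

6960000000 ohms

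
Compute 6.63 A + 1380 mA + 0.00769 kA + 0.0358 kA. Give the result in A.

In A:
  6.63 A → 6.63
  1380 mA = 1380e-3 A = 1.38
  0.00769 kA = 0.00769e3 A = 7.69
  0.0358 kA = 0.0358e3 A = 35.8
Sum: 6.63 + 1.38 + 7.69 + 35.8 = 51.5

51.5 A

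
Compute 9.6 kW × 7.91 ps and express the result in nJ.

75.936 nJ

9.6 × 10^3 × 7.91 × 10^-12 = 75.936 × 10^-9 J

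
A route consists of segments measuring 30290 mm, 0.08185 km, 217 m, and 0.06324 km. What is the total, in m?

In m:
  30290 mm = 30290 × 10^-3 m = 30.29
  0.08185 km = 0.08185 × 10^3 m = 81.85
  217 m → 217
  0.06324 km = 0.06324 × 10^3 m = 63.24
Sum: 30.29 + 81.85 + 217 + 63.24 = 392.38

392.38 m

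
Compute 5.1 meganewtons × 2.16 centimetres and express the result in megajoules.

5.1e6 × 2.16e-2 = 11.016e4 J

0.11016 megajoules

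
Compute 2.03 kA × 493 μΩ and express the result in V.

2.03e3 × 493e-6 = 1000.79e-3 V

1.00079 V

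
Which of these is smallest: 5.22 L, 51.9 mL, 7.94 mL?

7.94 mL

5.22 L = 5.22 L
51.9 mL = 0.0519 L
7.94 mL = 0.00794 L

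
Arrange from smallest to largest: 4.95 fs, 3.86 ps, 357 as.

4.95 fs = 0.00000000000000495 s
3.86 ps = 0.00000000000386 s
357 as = 0.000000000000000357 s

357 as < 4.95 fs < 3.86 ps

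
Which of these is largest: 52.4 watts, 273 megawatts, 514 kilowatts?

52.4 watts = 52.4 watts
273 megawatts = 273000000 watts
514 kilowatts = 514000 watts

273 megawatts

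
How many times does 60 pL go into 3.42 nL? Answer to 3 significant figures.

(3.42e-9) / (60e-12) = 0.057e3

57.0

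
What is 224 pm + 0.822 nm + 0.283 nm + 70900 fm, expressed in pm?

In pm:
  224 pm → 224
  0.822 nm = 0.822 × 10^3 pm = 822
  0.283 nm = 0.283 × 10^3 pm = 283
  70900 fm = 70900 × 10^-3 pm = 70.9
Sum: 224 + 822 + 283 + 70.9 = 1399.9

1399.9 pm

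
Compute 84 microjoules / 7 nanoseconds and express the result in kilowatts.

12 kilowatts

(84e-6) / (7e-9) = 12e3 W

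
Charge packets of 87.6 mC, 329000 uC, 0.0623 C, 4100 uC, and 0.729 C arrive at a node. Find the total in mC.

In mC:
  87.6 mC → 87.6
  329000 uC = 329000e-3 mC = 329
  0.0623 C = 0.0623e3 mC = 62.3
  4100 uC = 4100e-3 mC = 4.1
  0.729 C = 0.729e3 mC = 729
Sum: 87.6 + 329 + 62.3 + 4.1 + 729 = 1212

1212 mC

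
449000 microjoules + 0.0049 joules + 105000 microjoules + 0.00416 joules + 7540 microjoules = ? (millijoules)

In millijoules:
  449000 microjoules = 449000 × 10^-3 millijoules = 449
  0.0049 joules = 0.0049 × 10^3 millijoules = 4.9
  105000 microjoules = 105000 × 10^-3 millijoules = 105
  0.00416 joules = 0.00416 × 10^3 millijoules = 4.16
  7540 microjoules = 7540 × 10^-3 millijoules = 7.54
Sum: 449 + 4.9 + 105 + 4.16 + 7.54 = 570.6

570.6 millijoules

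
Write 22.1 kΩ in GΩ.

kilo = 10³, giga = 10⁹; factor is 10⁻⁶.
22.1 × 10⁻⁶ = 0.0000221

0.0000221 GΩ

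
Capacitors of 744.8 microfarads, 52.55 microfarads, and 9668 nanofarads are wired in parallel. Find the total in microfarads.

In microfarads:
  744.8 microfarads → 744.8
  52.55 microfarads → 52.55
  9668 nanofarads = 9668 × 10^-3 microfarads = 9.668
Sum: 744.8 + 52.55 + 9.668 = 807.018

807.018 microfarads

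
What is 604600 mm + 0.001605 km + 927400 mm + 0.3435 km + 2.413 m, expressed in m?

1879.518 m

In m:
  604600 mm = 604600 × 10^-3 m = 604.6
  0.001605 km = 0.001605 × 10^3 m = 1.605
  927400 mm = 927400 × 10^-3 m = 927.4
  0.3435 km = 0.3435 × 10^3 m = 343.5
  2.413 m → 2.413
Sum: 604.6 + 1.605 + 927.4 + 343.5 + 2.413 = 1879.518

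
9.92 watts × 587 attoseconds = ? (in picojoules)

0.00582304 picojoules

9.92 × 587 × 10⁻¹⁸ = 5823.04 × 10⁻¹⁸ J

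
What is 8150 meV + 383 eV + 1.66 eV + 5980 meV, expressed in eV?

In eV:
  8150 meV = 8150 × 10⁻³ eV = 8.15
  383 eV → 383
  1.66 eV → 1.66
  5980 meV = 5980 × 10⁻³ eV = 5.98
Sum: 8.15 + 383 + 1.66 + 5.98 = 398.79

398.79 eV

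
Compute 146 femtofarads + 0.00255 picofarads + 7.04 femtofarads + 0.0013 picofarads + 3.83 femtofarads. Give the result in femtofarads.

160.72 femtofarads

In femtofarads:
  146 femtofarads → 146
  0.00255 picofarads = 0.00255e3 femtofarads = 2.55
  7.04 femtofarads → 7.04
  0.0013 picofarads = 0.0013e3 femtofarads = 1.3
  3.83 femtofarads → 3.83
Sum: 146 + 2.55 + 7.04 + 1.3 + 3.83 = 160.72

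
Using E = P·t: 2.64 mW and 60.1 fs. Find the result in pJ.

2.64 × 10⁻³ × 60.1 × 10⁻¹⁵ = 158.664 × 10⁻¹⁸ J

0.000158664 pJ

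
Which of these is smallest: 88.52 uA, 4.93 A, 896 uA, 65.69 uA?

88.52 uA = 0.00008852 A
4.93 A = 4.93 A
896 uA = 0.000896 A
65.69 uA = 0.00006569 A

65.69 uA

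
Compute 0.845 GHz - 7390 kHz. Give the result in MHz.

In MHz:
  0.845 GHz = 0.845e3 MHz = 845
  7390 kHz = 7390e-3 MHz = 7.39
Difference: 845 - 7.39 = 837.61

837.61 MHz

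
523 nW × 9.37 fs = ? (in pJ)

523e-9 × 9.37e-15 = 4900.51e-24 J

0.00000000490051 pJ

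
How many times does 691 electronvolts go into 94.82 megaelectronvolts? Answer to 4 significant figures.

(94.82 × 10^6) / (691) = 0.13722 × 10^6

137200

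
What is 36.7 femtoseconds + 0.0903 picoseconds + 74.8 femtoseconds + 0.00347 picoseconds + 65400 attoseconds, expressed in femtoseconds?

In femtoseconds:
  36.7 femtoseconds → 36.7
  0.0903 picoseconds = 0.0903e3 femtoseconds = 90.3
  74.8 femtoseconds → 74.8
  0.00347 picoseconds = 0.00347e3 femtoseconds = 3.47
  65400 attoseconds = 65400e-3 femtoseconds = 65.4
Sum: 36.7 + 90.3 + 74.8 + 3.47 + 65.4 = 270.67

270.67 femtoseconds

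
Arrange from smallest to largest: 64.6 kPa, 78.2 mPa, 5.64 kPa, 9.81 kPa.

78.2 mPa < 5.64 kPa < 9.81 kPa < 64.6 kPa

64.6 kPa = 64600 Pa
78.2 mPa = 0.0782 Pa
5.64 kPa = 5640 Pa
9.81 kPa = 9810 Pa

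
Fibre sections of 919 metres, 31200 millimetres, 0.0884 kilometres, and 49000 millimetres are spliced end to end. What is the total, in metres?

In metres:
  919 metres → 919
  31200 millimetres = 31200 × 10^-3 metres = 31.2
  0.0884 kilometres = 0.0884 × 10^3 metres = 88.4
  49000 millimetres = 49000 × 10^-3 metres = 49
Sum: 919 + 31.2 + 88.4 + 49 = 1087.6

1087.6 metres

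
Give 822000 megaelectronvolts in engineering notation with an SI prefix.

822 gigaelectronvolts

= 822 × 10^9 electronvolts; 10^9 is giga.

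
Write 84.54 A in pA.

(no prefix) = 1e0, pico = 1e-12; factor is 1e12.
84.54 × 1e12 = 84540000000000

84540000000000 pA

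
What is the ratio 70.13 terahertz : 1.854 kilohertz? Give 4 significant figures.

(70.13e12) / (1.854e3) = 37.826e9

37830000000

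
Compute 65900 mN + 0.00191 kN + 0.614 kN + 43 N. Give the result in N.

724.81 N

In N:
  65900 mN = 65900 × 10^-3 N = 65.9
  0.00191 kN = 0.00191 × 10^3 N = 1.91
  0.614 kN = 0.614 × 10^3 N = 614
  43 N → 43
Sum: 65.9 + 1.91 + 614 + 43 = 724.81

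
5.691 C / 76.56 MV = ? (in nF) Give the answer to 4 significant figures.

74.33 nF

(5.691) / (76.56 × 10⁶) = 0.0743339 × 10⁻⁶ F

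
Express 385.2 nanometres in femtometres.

nano = 1e-9, femto = 1e-15; factor is 1e6.
385.2 × 1e6 = 385200000

385200000 femtometres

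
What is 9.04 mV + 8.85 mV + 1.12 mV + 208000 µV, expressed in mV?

227.01 mV

In mV:
  9.04 mV → 9.04
  8.85 mV → 8.85
  1.12 mV → 1.12
  208000 µV = 208000e-3 mV = 208
Sum: 9.04 + 8.85 + 1.12 + 208 = 227.01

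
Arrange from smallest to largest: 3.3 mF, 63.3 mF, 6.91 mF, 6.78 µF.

3.3 mF = 0.0033 F
63.3 mF = 0.0633 F
6.91 mF = 0.00691 F
6.78 µF = 0.00000678 F

6.78 µF < 3.3 mF < 6.91 mF < 63.3 mF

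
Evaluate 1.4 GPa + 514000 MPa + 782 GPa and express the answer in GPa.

1297.4 GPa

In GPa:
  1.4 GPa → 1.4
  514000 MPa = 514000 × 10^-3 GPa = 514
  782 GPa → 782
Sum: 1.4 + 514 + 782 = 1297.4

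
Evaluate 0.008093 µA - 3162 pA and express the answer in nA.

In nA:
  0.008093 µA = 0.008093 × 10^3 nA = 8.093
  3162 pA = 3162 × 10^-3 nA = 3.162
Difference: 8.093 - 3.162 = 4.931

4.931 nA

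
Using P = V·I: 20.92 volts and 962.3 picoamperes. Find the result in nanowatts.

20.131316 nanowatts

20.92 × 962.3e-12 = 20131.316e-12 W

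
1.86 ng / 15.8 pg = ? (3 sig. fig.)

118

(1.86 × 10⁻⁹) / (15.8 × 10⁻¹²) = 0.1177 × 10³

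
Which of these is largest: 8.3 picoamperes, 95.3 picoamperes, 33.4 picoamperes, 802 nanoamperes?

8.3 picoamperes = 0.0000000000083 amperes
95.3 picoamperes = 0.0000000000953 amperes
33.4 picoamperes = 0.0000000000334 amperes
802 nanoamperes = 0.000000802 amperes

802 nanoamperes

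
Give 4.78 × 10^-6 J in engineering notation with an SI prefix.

= 4.78 × 10^-6 J; 10^-6 is micro.

4.78 µJ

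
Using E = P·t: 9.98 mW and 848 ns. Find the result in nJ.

8.46304 nJ

9.98 × 10⁻³ × 848 × 10⁻⁹ = 8463.04 × 10⁻¹² J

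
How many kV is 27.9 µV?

micro = 1e-6, kilo = 1e3; factor is 1e-9.
27.9 × 1e-9 = 0.0000000279

0.0000000279 kV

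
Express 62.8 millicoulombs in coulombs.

milli = 1e-3, (no prefix) = 1e0; factor is 1e-3.
62.8 × 1e-3 = 0.0628

0.0628 coulombs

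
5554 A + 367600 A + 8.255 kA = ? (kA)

In kA:
  5554 A = 5554 × 10⁻³ kA = 5.554
  367600 A = 367600 × 10⁻³ kA = 367.6
  8.255 kA → 8.255
Sum: 5.554 + 367.6 + 8.255 = 381.409

381.409 kA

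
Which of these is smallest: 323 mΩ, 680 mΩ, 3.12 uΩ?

323 mΩ = 0.323 Ω
680 mΩ = 0.68 Ω
3.12 uΩ = 0.00000312 Ω

3.12 uΩ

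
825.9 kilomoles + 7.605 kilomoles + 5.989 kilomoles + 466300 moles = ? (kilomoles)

1305.794 kilomoles

In kilomoles:
  825.9 kilomoles → 825.9
  7.605 kilomoles → 7.605
  5.989 kilomoles → 5.989
  466300 moles = 466300 × 10^-3 kilomoles = 466.3
Sum: 825.9 + 7.605 + 5.989 + 466.3 = 1305.794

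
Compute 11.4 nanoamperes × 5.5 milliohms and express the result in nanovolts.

0.0627 nanovolts

11.4 × 10^-9 × 5.5 × 10^-3 = 62.7 × 10^-12 V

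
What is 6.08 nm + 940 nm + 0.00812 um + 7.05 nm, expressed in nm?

In nm:
  6.08 nm → 6.08
  940 nm → 940
  0.00812 um = 0.00812 × 10³ nm = 8.12
  7.05 nm → 7.05
Sum: 6.08 + 940 + 8.12 + 7.05 = 961.25

961.25 nm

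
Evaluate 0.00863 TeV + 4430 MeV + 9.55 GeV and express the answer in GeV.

22.61 GeV

In GeV:
  0.00863 TeV = 0.00863 × 10³ GeV = 8.63
  4430 MeV = 4430 × 10⁻³ GeV = 4.43
  9.55 GeV → 9.55
Sum: 8.63 + 4.43 + 9.55 = 22.61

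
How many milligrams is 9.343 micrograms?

micro = 1e-6, milli = 1e-3; factor is 1e-3.
9.343 × 1e-3 = 0.009343

0.009343 milligrams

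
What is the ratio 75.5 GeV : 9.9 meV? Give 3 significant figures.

(75.5 × 10⁹) / (9.9 × 10⁻³) = 7.626 × 10¹²

7630000000000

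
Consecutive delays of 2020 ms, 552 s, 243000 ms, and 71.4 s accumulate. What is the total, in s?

In s:
  2020 ms = 2020 × 10⁻³ s = 2.02
  552 s → 552
  243000 ms = 243000 × 10⁻³ s = 243
  71.4 s → 71.4
Sum: 2.02 + 552 + 243 + 71.4 = 868.42

868.42 s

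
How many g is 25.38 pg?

0.00000000002538 g

pico = 1e-12, (no prefix) = 1e0; factor is 1e-12.
25.38 × 1e-12 = 0.00000000002538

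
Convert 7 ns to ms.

0.000007 ms

nano = 10^-9, milli = 10^-3; factor is 10^-6.
7 × 10^-6 = 0.000007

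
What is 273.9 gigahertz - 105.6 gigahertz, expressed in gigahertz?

In gigahertz:
  273.9 gigahertz → 273.9
  105.6 gigahertz → 105.6
Difference: 273.9 - 105.6 = 168.3

168.3 gigahertz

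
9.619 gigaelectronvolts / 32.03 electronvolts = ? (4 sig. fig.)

300300000

(9.619 × 10⁹) / (32.03) = 0.30031 × 10⁹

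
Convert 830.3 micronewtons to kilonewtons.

0.0000008303 kilonewtons

micro = 1e-6, kilo = 1e3; factor is 1e-9.
830.3 × 1e-9 = 0.0000008303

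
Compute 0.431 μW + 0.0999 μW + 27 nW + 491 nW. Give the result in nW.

1048.9 nW

In nW:
  0.431 μW = 0.431 × 10^3 nW = 431
  0.0999 μW = 0.0999 × 10^3 nW = 99.9
  27 nW → 27
  491 nW → 491
Sum: 431 + 99.9 + 27 + 491 = 1048.9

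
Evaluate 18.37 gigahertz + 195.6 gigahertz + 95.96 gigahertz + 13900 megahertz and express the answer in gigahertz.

323.83 gigahertz

In gigahertz:
  18.37 gigahertz → 18.37
  195.6 gigahertz → 195.6
  95.96 gigahertz → 95.96
  13900 megahertz = 13900 × 10^-3 gigahertz = 13.9
Sum: 18.37 + 195.6 + 95.96 + 13.9 = 323.83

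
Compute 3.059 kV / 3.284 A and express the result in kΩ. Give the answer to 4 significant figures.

(3.059 × 10³) / (3.284) = 0.931486 × 10³ Ω

0.9315 kΩ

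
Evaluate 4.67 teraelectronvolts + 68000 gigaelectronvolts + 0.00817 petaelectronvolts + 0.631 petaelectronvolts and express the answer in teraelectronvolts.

711.84 teraelectronvolts

In teraelectronvolts:
  4.67 teraelectronvolts → 4.67
  68000 gigaelectronvolts = 68000 × 10^-3 teraelectronvolts = 68
  0.00817 petaelectronvolts = 0.00817 × 10^3 teraelectronvolts = 8.17
  0.631 petaelectronvolts = 0.631 × 10^3 teraelectronvolts = 631
Sum: 4.67 + 68 + 8.17 + 631 = 711.84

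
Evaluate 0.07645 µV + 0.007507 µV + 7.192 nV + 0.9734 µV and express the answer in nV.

1064.549 nV

In nV:
  0.07645 µV = 0.07645 × 10^3 nV = 76.45
  0.007507 µV = 0.007507 × 10^3 nV = 7.507
  7.192 nV → 7.192
  0.9734 µV = 0.9734 × 10^3 nV = 973.4
Sum: 76.45 + 7.507 + 7.192 + 973.4 = 1064.549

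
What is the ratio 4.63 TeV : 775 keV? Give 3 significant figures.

(4.63 × 10^12) / (775 × 10^3) = 0.005974 × 10^9

5970000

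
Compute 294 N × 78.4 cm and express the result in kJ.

0.230496 kJ

294 × 78.4 × 10^-2 = 23049.6 × 10^-2 J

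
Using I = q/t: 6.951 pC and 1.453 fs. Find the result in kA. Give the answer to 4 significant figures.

(6.951 × 10^-12) / (1.453 × 10^-15) = 4.7839 × 10^3 A

4.784 kA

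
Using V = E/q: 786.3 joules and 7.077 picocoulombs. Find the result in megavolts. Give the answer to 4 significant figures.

111100000 megavolts

(786.3) / (7.077e-12) = 111.106e12 V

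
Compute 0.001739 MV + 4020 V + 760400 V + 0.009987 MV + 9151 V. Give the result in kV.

In kV:
  0.001739 MV = 0.001739e3 kV = 1.739
  4020 V = 4020e-3 kV = 4.02
  760400 V = 760400e-3 kV = 760.4
  0.009987 MV = 0.009987e3 kV = 9.987
  9151 V = 9151e-3 kV = 9.151
Sum: 1.739 + 4.02 + 760.4 + 9.987 + 9.151 = 785.297

785.297 kV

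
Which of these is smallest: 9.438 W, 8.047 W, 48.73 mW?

48.73 mW

9.438 W = 9.438 W
8.047 W = 8.047 W
48.73 mW = 0.04873 W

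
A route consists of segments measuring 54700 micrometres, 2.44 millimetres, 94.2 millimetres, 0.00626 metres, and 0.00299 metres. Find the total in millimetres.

160.59 millimetres

In millimetres:
  54700 micrometres = 54700 × 10⁻³ millimetres = 54.7
  2.44 millimetres → 2.44
  94.2 millimetres → 94.2
  0.00626 metres = 0.00626 × 10³ millimetres = 6.26
  0.00299 metres = 0.00299 × 10³ millimetres = 2.99
Sum: 54.7 + 2.44 + 94.2 + 6.26 + 2.99 = 160.59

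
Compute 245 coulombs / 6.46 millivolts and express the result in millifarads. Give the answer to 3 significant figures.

37900000 millifarads

(245) / (6.46 × 10⁻³) = 37.926 × 10³ F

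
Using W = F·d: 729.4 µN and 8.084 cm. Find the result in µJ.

58.964696 µJ

729.4 × 10⁻⁶ × 8.084 × 10⁻² = 5896.4696 × 10⁻⁸ J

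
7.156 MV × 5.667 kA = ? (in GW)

40.553052 GW

7.156e6 × 5.667e3 = 40.553052e9 W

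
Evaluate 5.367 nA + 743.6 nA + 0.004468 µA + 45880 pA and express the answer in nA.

In nA:
  5.367 nA → 5.367
  743.6 nA → 743.6
  0.004468 µA = 0.004468 × 10^3 nA = 4.468
  45880 pA = 45880 × 10^-3 nA = 45.88
Sum: 5.367 + 743.6 + 4.468 + 45.88 = 799.315

799.315 nA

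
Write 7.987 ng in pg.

7987 pg

nano = 10⁻⁹, pico = 10⁻¹²; factor is 10³.
7.987 × 10³ = 7987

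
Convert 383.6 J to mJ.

383600 mJ

(no prefix) = 10⁰, milli = 10⁻³; factor is 10³.
383.6 × 10³ = 383600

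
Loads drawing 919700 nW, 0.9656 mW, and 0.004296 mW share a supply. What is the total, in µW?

1889.596 µW

In µW:
  919700 nW = 919700 × 10⁻³ µW = 919.7
  0.9656 mW = 0.9656 × 10³ µW = 965.6
  0.004296 mW = 0.004296 × 10³ µW = 4.296
Sum: 919.7 + 965.6 + 4.296 = 1889.596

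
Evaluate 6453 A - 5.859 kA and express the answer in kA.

In kA:
  6453 A = 6453e-3 kA = 6.453
  5.859 kA → 5.859
Difference: 6.453 - 5.859 = 0.594

0.594 kA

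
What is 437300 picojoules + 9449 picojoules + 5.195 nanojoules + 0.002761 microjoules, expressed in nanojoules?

In nanojoules:
  437300 picojoules = 437300 × 10⁻³ nanojoules = 437.3
  9449 picojoules = 9449 × 10⁻³ nanojoules = 9.449
  5.195 nanojoules → 5.195
  0.002761 microjoules = 0.002761 × 10³ nanojoules = 2.761
Sum: 437.3 + 9.449 + 5.195 + 2.761 = 454.705

454.705 nanojoules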